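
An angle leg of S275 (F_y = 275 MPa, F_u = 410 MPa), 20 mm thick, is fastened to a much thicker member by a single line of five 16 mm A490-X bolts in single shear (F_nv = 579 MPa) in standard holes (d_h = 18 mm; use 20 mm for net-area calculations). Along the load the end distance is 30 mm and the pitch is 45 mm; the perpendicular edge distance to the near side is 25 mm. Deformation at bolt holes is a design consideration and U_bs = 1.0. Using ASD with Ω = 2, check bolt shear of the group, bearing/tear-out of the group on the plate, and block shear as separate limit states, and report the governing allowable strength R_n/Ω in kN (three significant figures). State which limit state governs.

Bolt shear: A_b = π·16²/4 = 201.1 mm²; R_n = 579 × 201.1 × 5 × 1 / 1000 = 582.1 kN → 582.1 / 2 = 291 kN.
Bearing: edge l_c = 21, r_n = 206.6 kN; interior l_c = 27, r_n = 265.7 kN; R_n = 206.6 + 4·265.7 = 1269 kN → 635 kN.
Block shear: A_gv = 4200, A_nv = 2400, A_nt = 300 mm²; R_n = min(0.6F_uA_nv, 0.6F_yA_gv) + U_bs·F_u·A_nt = 713.4 kN → 357 kN.
Bolt shear governs: 291 kN.

291 kN (bolt shear governs)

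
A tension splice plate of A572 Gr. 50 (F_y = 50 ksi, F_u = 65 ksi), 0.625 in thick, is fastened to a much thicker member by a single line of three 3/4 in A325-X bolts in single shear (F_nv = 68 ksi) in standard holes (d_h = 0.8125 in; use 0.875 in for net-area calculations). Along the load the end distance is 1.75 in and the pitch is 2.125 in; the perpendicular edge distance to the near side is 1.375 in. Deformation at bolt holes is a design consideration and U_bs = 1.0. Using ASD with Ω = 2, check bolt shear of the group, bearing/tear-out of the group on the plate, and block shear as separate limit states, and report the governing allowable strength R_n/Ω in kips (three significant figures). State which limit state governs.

Bolt shear: A_b = π·0.75²/4 = 0.4418 in²; R_n = 68 × 0.4418 × 3 × 1 = 90.12 kips → 90.12 / 2 = 45.1 kips.
Bearing: edge l_c = 1.344, r_n = 65.51 kips; interior l_c = 1.312, r_n = 63.98 kips; R_n = 65.51 + 2·63.98 = 193.5 kips → 96.7 kips.
Block shear: A_gv = 3.75, A_nv = 2.383, A_nt = 0.5859 in²; R_n = min(0.6F_uA_nv, 0.6F_yA_gv) + U_bs·F_u·A_nt = 131 kips → 65.5 kips.
Bolt shear governs: 45.1 kips.

45.1 kips (bolt shear governs)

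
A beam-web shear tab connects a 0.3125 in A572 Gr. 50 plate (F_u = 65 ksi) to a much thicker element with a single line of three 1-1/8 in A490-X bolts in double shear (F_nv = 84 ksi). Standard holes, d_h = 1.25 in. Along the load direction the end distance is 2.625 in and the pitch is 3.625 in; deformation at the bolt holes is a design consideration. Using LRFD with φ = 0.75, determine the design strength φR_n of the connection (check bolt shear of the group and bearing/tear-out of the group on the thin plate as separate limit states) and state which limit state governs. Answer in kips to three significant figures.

119 kips (bearing governs)

Bolt shear: A_b = π·1.125²/4 = 0.994 in²; R_n = 84 × 0.994 × 3 × 2 = 501 kips → 0.75 × 501 = 376 kips.
Bearing (1.2 l_c t F_u ≤ 2.4 d t F_u): upper limit = 2.4·1.125·0.3125·65 = 54.84 kips.
  Edge l_c = 2.625 − 1.25/2 = 2 → r_n = 48.75 kips; interior l_c = 3.625 − 1.25 = 2.375 → r_n = 54.84 kips.
  R_n,bearing = 1·48.75 + 2·54.84 = 158.4 kips → 0.75 × 158.4 = 119 kips.
Bearing governs: 119 kips.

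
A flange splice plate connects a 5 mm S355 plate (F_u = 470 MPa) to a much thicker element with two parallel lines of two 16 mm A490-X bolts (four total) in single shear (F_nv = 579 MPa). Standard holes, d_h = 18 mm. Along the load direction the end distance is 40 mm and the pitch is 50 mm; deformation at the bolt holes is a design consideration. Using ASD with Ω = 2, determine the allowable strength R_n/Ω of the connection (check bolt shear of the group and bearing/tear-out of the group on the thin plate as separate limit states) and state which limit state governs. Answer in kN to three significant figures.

Bolt shear: A_b = π·16²/4 = 201.1 mm²; R_n = 579 × 201.1 × 4 × 1 / 1000 = 465.7 kN → 465.7 / 2 = 233 kN.
Bearing (1.2 l_c t F_u ≤ 2.4 d t F_u): upper limit = 2.4·16·5·470 / 1000 = 90.24 kN.
  Edge l_c = 40 − 18/2 = 31 → r_n = 87.42 kN; interior l_c = 50 − 18 = 32 → r_n = 90.24 kN.
  R_n,bearing = 2·87.42 + 2·90.24 = 355.3 kN → 355.3 / 2 = 178 kN.
Bearing governs: 178 kN.

178 kN (bearing governs)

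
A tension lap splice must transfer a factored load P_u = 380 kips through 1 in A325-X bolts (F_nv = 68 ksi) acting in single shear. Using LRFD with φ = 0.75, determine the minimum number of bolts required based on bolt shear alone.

A_b = π·1²/4 = 0.7854 in².
Per-bolt design strength φR_n = 0.75 × 68 × 0.7854 × 1 = 40.06 kips.
n ≥ 380 / 40.06 = 9.487 → use 10 bolts.

10 bolts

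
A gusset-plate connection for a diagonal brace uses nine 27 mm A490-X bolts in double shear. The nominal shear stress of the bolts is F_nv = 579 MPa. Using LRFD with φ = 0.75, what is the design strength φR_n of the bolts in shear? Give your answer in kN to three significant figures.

A_b = π × 27² / 4 = 572.6 mm².
R_n = F_nv · A_b · n · n_s = 579 × 572.6 × 9 × 2 / 1000 = 5967 kN.
Design strength φR_n = 0.75 × 5967 = 4480 kN.

4480 kN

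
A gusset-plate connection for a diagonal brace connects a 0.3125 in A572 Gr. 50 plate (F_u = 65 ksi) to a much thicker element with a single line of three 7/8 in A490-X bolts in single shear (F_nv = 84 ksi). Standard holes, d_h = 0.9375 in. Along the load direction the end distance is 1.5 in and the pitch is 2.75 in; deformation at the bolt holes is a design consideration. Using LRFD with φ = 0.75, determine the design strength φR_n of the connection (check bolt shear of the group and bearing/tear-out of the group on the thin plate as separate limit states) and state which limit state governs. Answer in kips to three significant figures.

82.8 kips (bearing governs)

Bolt shear: A_b = π·0.875²/4 = 0.6013 in²; R_n = 84 × 0.6013 × 3 × 1 = 151.5 kips → 0.75 × 151.5 = 114 kips.
Bearing (1.2 l_c t F_u ≤ 2.4 d t F_u): upper limit = 2.4·0.875·0.3125·65 = 42.66 kips.
  Edge l_c = 1.5 − 0.9375/2 = 1.031 → r_n = 25.14 kips; interior l_c = 2.75 − 0.9375 = 1.812 → r_n = 42.66 kips.
  R_n,bearing = 1·25.14 + 2·42.66 = 110.4 kips → 0.75 × 110.4 = 82.8 kips.
Bearing governs: 82.8 kips.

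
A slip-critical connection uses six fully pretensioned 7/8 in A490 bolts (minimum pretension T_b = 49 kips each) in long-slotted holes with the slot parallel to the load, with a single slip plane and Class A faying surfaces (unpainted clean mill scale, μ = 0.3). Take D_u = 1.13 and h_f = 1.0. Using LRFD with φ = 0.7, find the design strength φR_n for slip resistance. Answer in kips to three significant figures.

R_n = μ · D_u · h_f · T_b · n_s · n_b = 0.3 × 1.13 × 1.0 × 49 × 1 × 6 = 99.67 kips.
Design strength φR_n = 0.7 × 99.67 = 69.8 kips.

69.8 kips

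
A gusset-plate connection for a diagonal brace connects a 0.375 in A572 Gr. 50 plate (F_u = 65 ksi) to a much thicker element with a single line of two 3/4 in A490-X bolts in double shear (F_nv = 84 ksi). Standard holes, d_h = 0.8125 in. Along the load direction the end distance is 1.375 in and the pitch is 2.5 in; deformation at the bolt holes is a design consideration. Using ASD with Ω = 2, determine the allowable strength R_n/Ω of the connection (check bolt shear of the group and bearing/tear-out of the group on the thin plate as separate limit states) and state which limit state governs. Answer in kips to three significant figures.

Bolt shear: A_b = π·0.75²/4 = 0.4418 in²; R_n = 84 × 0.4418 × 2 × 2 = 148.4 kips → 148.4 / 2 = 74.2 kips.
Bearing (1.2 l_c t F_u ≤ 2.4 d t F_u): upper limit = 2.4·0.75·0.375·65 = 43.87 kips.
  Edge l_c = 1.375 − 0.8125/2 = 0.9688 → r_n = 28.34 kips; interior l_c = 2.5 − 0.8125 = 1.688 → r_n = 43.87 kips.
  R_n,bearing = 1·28.34 + 1·43.87 = 72.21 kips → 72.21 / 2 = 36.1 kips.
Bearing governs: 36.1 kips.

36.1 kips (bearing governs)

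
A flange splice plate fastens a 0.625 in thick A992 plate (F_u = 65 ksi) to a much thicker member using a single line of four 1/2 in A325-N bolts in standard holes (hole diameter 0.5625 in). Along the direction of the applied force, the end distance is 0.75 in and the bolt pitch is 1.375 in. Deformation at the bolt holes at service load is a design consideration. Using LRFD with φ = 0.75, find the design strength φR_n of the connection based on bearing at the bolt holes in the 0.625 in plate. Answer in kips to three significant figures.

Per bolt r_n = 1.2 l_c t F_u ≤ 2.4 d t F_u; upper limit = 2.4 × 0.5 × 0.625 × 65 = 48.75 kips.
Edge bolt: l_c = 0.75 − 0.5625/2 = 0.4688 in → 1.2 × 0.4688 × 0.625 × 65 = 22.85 → r_n = 22.85 kips.
Interior bolts: l_c = 1.375 − 0.5625 = 0.8125 in → 1.2 × 0.8125 × 0.625 × 65 = 39.61 → r_n = 39.61 kips.
R_n = 1 × 22.85 + 3 × 39.61 = 141.7 kips.
Design strength φR_n = 0.75 × 141.7 = 106 kips.

106 kips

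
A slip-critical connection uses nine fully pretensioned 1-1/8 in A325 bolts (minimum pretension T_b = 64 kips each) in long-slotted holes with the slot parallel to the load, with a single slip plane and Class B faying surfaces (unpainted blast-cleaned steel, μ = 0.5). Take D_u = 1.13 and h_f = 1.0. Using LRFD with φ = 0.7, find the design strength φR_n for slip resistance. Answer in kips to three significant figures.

R_n = μ · D_u · h_f · T_b · n_s · n_b = 0.5 × 1.13 × 1.0 × 64 × 1 × 9 = 325.4 kips.
Design strength φR_n = 0.7 × 325.4 = 228 kips.

228 kips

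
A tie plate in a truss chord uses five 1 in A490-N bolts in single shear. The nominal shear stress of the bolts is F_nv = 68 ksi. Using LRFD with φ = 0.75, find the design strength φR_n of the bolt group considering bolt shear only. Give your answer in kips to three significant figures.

200 kips

A_b = π × 1² / 4 = 0.7854 in².
R_n = F_nv · A_b · n · n_s = 68 × 0.7854 × 5 × 1 = 267 kips.
Design strength φR_n = 0.75 × 267 = 200 kips.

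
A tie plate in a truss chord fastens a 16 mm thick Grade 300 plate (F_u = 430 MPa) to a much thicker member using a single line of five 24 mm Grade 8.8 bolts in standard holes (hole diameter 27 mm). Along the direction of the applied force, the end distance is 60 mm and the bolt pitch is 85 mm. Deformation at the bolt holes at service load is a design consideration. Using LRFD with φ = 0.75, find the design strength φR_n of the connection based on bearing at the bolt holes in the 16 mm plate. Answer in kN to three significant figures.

1480 kN

Per bolt r_n = 1.2 l_c t F_u ≤ 2.4 d t F_u; upper limit = 2.4 × 24 × 16 × 430 / 1000 = 396.3 kN.
Edge bolt: l_c = 60 − 27/2 = 46.5 mm → 1.2 × 46.5 × 16 × 430 / 1000 = 383.9 → r_n = 383.9 kN.
Interior bolts: l_c = 85 − 27 = 58 mm → 1.2 × 58 × 16 × 430 / 1000 = 478.8 → r_n = 396.3 kN.
R_n = 1 × 383.9 + 4 × 396.3 = 1969 kN.
Design strength φR_n = 0.75 × 1969 = 1480 kN.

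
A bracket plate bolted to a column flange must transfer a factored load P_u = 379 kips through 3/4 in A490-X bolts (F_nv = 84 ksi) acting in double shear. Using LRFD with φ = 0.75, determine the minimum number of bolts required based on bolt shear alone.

7 bolts

A_b = π·0.75²/4 = 0.4418 in².
Per-bolt design strength φR_n = 0.75 × 84 × 0.4418 × 2 = 55.67 kips.
n ≥ 379 / 55.67 = 6.809 → use 7 bolts.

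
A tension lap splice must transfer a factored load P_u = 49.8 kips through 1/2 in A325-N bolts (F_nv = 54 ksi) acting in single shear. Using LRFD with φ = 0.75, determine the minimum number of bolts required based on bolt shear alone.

A_b = π·0.5²/4 = 0.1963 in².
Per-bolt design strength φR_n = 0.75 × 54 × 0.1963 × 1 = 7.952 kips.
n ≥ 49.8 / 7.952 = 6.262 → use 7 bolts.

7 bolts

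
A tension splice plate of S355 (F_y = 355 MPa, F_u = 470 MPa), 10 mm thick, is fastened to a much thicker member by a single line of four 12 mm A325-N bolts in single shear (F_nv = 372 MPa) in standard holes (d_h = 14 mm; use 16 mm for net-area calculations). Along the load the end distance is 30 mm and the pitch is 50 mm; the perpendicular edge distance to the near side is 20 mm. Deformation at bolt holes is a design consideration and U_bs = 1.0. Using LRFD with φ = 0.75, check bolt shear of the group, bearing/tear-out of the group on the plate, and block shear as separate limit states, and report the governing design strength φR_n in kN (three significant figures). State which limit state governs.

126 kN (bolt shear governs)

Bolt shear: A_b = π·12²/4 = 113.1 mm²; R_n = 372 × 113.1 × 4 × 1 / 1000 = 168.3 kN → 0.75 × 168.3 = 126 kN.
Bearing: edge l_c = 23, r_n = 129.7 kN; interior l_c = 36, r_n = 135.4 kN; R_n = 129.7 + 3·135.4 = 535.8 kN → 402 kN.
Block shear: A_gv = 1800, A_nv = 1240, A_nt = 120 mm²; R_n = min(0.6F_uA_nv, 0.6F_yA_gv) + U_bs·F_u·A_nt = 406.1 kN → 305 kN.
Bolt shear governs: 126 kN.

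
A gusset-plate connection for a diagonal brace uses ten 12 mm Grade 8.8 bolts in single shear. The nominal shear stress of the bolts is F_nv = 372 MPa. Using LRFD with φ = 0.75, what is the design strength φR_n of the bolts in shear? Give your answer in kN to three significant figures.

A_b = π × 12² / 4 = 113.1 mm².
R_n = F_nv · A_b · n · n_s = 372 × 113.1 × 10 × 1 / 1000 = 420.7 kN.
Design strength φR_n = 0.75 × 420.7 = 316 kN.

316 kN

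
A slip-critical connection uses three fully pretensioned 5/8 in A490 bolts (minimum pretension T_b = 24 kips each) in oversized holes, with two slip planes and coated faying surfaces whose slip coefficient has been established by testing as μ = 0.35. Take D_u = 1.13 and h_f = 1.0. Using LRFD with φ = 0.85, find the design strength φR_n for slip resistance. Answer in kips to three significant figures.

R_n = μ · D_u · h_f · T_b · n_s · n_b = 0.35 × 1.13 × 1.0 × 24 × 2 × 3 = 56.95 kips.
Design strength φR_n = 0.85 × 56.95 = 48.4 kips.

48.4 kips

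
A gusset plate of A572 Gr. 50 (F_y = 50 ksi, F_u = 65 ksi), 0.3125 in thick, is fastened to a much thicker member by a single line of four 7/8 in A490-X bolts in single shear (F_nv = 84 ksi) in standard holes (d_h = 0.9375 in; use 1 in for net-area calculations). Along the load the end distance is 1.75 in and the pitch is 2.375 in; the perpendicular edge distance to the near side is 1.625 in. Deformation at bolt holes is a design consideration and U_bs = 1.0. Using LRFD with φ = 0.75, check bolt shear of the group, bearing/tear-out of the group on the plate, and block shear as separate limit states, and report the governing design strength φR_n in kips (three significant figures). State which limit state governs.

Bolt shear: A_b = π·0.875²/4 = 0.6013 in²; R_n = 84 × 0.6013 × 4 × 1 = 202 kips → 0.75 × 202 = 152 kips.
Bearing: edge l_c = 1.281, r_n = 31.23 kips; interior l_c = 1.438, r_n = 35.04 kips; R_n = 31.23 + 3·35.04 = 136.3 kips → 102 kips.
Block shear: A_gv = 2.773, A_nv = 1.68, A_nt = 0.3516 in²; R_n = min(0.6F_uA_nv, 0.6F_yA_gv) + U_bs·F_u·A_nt = 88.36 kips → 66.3 kips.
Block shear governs: 66.3 kips.

66.3 kips (block shear governs)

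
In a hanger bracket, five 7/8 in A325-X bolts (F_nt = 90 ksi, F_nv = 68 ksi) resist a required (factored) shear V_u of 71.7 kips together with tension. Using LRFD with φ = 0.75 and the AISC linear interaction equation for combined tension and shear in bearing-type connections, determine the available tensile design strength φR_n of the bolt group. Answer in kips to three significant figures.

169 kips

A_b = π·0.875²/4 = 0.6013 in²; f_rv = 71.7 / (5 × 0.6013) = 23.85 ksi.
F'_nt = 1.3 F_nt − (F_nt / φF_nv) f_rv = 1.3·90 − (90/(0.75·68))·23.85 = 74.92 ksi, capped at F_nt → F'_nt = 74.92 ksi.
R_n = F'_nt · A_b · n = 74.92 × 0.6013 × 5 = 225.2 kips.
Design strength φR_n = 0.75 × 225.2 = 169 kips.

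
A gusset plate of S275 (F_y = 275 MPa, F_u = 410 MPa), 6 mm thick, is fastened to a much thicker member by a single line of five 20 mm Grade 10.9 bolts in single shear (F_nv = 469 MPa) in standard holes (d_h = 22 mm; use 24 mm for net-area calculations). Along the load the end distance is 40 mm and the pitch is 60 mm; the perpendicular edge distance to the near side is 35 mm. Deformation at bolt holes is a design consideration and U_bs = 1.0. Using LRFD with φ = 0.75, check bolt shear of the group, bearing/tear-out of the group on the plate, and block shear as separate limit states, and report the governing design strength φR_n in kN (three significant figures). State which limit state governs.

233 kN (block shear governs)

Bolt shear: A_b = π·20²/4 = 314.2 mm²; R_n = 469 × 314.2 × 5 × 1 / 1000 = 736.7 kN → 0.75 × 736.7 = 553 kN.
Bearing: edge l_c = 29, r_n = 85.61 kN; interior l_c = 38, r_n = 112.2 kN; R_n = 85.61 + 4·112.2 = 534.3 kN → 401 kN.
Block shear: A_gv = 1680, A_nv = 1032, A_nt = 138 mm²; R_n = min(0.6F_uA_nv, 0.6F_yA_gv) + U_bs·F_u·A_nt = 310.5 kN → 233 kN.
Block shear governs: 233 kN.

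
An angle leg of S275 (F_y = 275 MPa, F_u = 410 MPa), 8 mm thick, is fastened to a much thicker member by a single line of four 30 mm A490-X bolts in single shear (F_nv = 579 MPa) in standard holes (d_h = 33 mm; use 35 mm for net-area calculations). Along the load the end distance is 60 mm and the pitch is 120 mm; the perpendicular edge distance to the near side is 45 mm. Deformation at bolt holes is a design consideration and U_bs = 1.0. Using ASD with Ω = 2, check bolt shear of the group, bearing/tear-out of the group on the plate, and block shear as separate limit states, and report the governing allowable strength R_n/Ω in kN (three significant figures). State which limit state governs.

Bolt shear: A_b = π·30²/4 = 706.9 mm²; R_n = 579 × 706.9 × 4 × 1 / 1000 = 1637 kN → 1637 / 2 = 819 kN.
Bearing: edge l_c = 43.5, r_n = 171.2 kN; interior l_c = 87, r_n = 236.2 kN; R_n = 171.2 + 3·236.2 = 879.7 kN → 440 kN.
Block shear: A_gv = 3360, A_nv = 2380, A_nt = 220 mm²; R_n = min(0.6F_uA_nv, 0.6F_yA_gv) + U_bs·F_u·A_nt = 644.6 kN → 322 kN.
Block shear governs: 322 kN.

322 kN (block shear governs)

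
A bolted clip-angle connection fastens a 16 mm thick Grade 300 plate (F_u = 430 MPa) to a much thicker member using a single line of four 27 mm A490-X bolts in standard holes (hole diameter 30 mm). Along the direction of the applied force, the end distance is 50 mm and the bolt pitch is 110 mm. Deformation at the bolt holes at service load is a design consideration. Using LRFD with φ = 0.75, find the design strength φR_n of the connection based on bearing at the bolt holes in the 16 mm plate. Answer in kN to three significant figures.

Per bolt r_n = 1.2 l_c t F_u ≤ 2.4 d t F_u; upper limit = 2.4 × 27 × 16 × 430 / 1000 = 445.8 kN.
Edge bolt: l_c = 50 − 30/2 = 35 mm → 1.2 × 35 × 16 × 430 / 1000 = 289 → r_n = 289 kN.
Interior bolts: l_c = 110 − 30 = 80 mm → 1.2 × 80 × 16 × 430 / 1000 = 660.5 → r_n = 445.8 kN.
R_n = 1 × 289 + 3 × 445.8 = 1626 kN.
Design strength φR_n = 0.75 × 1626 = 1220 kN.

1220 kN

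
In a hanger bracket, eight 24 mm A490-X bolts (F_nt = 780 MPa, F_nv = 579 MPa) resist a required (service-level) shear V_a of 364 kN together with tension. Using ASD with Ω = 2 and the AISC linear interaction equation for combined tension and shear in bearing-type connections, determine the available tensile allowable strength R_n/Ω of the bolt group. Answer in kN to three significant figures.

1340 kN

A_b = π·24²/4 = 452.4 mm²; f_rv = 364 × 1000 / (8 × 452.4) = 100.6 MPa.
F'_nt = 1.3 F_nt − (Ω F_nt / F_nv) f_rv = 1.3·780 − (2·780/579)·100.6 = 743 MPa, capped at F_nt → F'_nt = 743 MPa.
R_n = F'_nt · A_b · n = 743 × 452.4 × 8 / 1000 = 2689 kN.
Allowable strength R_n/Ω = 2689 / 2 = 1340 kN.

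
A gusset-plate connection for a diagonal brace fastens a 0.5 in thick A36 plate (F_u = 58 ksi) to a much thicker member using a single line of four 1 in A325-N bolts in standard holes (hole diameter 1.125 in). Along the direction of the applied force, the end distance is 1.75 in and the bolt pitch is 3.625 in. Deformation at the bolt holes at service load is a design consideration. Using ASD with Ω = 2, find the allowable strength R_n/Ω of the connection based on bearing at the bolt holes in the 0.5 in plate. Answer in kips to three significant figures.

Per bolt r_n = 1.2 l_c t F_u ≤ 2.4 d t F_u; upper limit = 2.4 × 1 × 0.5 × 58 = 69.6 kips.
Edge bolt: l_c = 1.75 − 1.125/2 = 1.188 in → 1.2 × 1.188 × 0.5 × 58 = 41.33 → r_n = 41.33 kips.
Interior bolts: l_c = 3.625 − 1.125 = 2.5 in → 1.2 × 2.5 × 0.5 × 58 = 87 → r_n = 69.6 kips.
R_n = 1 × 41.33 + 3 × 69.6 = 250.1 kips.
Allowable strength R_n/Ω = 250.1 / 2 = 125 kips.

125 kips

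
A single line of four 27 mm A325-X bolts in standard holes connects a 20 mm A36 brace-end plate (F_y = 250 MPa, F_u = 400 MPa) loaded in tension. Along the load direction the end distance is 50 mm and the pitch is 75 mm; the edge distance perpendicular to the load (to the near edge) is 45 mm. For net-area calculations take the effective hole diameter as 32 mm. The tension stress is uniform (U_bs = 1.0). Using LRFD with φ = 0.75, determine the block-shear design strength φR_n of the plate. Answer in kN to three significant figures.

Shear plane L_v = 50 + 3·75 = 275 mm; A_gv = 275 × 20 = 5500 mm².
A_nv = (275 − 3.5·32) × 20 = 3260 mm².
A_nt = (45 − 0.5·32) × 20 = 580 mm².
0.6 F_u A_nv = 782.4 kN; 0.6 F_y A_gv = 825 kN → shear rupture governs the shear term.
R_n = 782.4 + 1.0 × 400 × 580 / 1000 = 1014 kN.
Design strength φR_n = 0.75 × 1014 = 761 kN.

761 kN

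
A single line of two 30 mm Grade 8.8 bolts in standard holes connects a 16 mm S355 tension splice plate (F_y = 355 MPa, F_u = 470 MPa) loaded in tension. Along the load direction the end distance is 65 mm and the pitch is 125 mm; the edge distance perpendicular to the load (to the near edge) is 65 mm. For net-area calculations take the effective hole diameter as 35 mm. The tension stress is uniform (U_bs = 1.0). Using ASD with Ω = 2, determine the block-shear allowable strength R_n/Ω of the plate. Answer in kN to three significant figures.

489 kN

Shear plane L_v = 65 + 1·125 = 190 mm; A_gv = 190 × 16 = 3040 mm².
A_nv = (190 − 1.5·35) × 16 = 2200 mm².
A_nt = (65 − 0.5·35) × 16 = 760 mm².
0.6 F_u A_nv = 620.4 kN; 0.6 F_y A_gv = 647.5 kN → shear rupture governs the shear term.
R_n = 620.4 + 1.0 × 470 × 760 / 1000 = 977.6 kN.
Allowable strength R_n/Ω = 977.6 / 2 = 489 kN.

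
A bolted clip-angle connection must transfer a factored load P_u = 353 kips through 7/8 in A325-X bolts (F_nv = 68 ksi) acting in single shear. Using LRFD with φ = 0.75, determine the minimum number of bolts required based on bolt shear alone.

12 bolts

A_b = π·0.875²/4 = 0.6013 in².
Per-bolt design strength φR_n = 0.75 × 68 × 0.6013 × 1 = 30.67 kips.
n ≥ 353 / 30.67 = 11.51 → use 12 bolts.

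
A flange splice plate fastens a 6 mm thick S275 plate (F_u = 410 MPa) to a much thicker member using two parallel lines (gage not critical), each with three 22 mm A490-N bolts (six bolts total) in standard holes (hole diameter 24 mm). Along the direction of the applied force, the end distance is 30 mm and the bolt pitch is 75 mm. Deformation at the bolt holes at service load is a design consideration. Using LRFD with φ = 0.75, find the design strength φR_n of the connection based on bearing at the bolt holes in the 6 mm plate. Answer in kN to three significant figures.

469 kN

Per bolt r_n = 1.2 l_c t F_u ≤ 2.4 d t F_u; upper limit = 2.4 × 22 × 6 × 410 / 1000 = 129.9 kN.
Edge bolt: l_c = 30 − 24/2 = 18 mm → 1.2 × 18 × 6 × 410 / 1000 = 53.14 → r_n = 53.14 kN.
Interior bolts: l_c = 75 − 24 = 51 mm → 1.2 × 51 × 6 × 410 / 1000 = 150.6 → r_n = 129.9 kN.
R_n = 2 × 53.14 + 4 × 129.9 = 625.8 kN.
Design strength φR_n = 0.75 × 625.8 = 469 kN.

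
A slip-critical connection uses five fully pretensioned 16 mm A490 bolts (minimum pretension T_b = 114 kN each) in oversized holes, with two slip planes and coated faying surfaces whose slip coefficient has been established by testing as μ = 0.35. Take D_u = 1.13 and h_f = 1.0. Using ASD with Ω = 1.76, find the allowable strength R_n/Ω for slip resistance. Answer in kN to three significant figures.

256 kN

R_n = μ · D_u · h_f · T_b · n_s · n_b = 0.35 × 1.13 × 1.0 × 114 × 2 × 5 = 450.9 kN.
Allowable strength R_n/Ω = 450.9 / 1.76 = 256 kN.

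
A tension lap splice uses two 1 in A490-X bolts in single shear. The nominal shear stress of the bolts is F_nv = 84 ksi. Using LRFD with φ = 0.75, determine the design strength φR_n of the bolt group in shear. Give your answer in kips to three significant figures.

A_b = π × 1² / 4 = 0.7854 in².
R_n = F_nv · A_b · n · n_s = 84 × 0.7854 × 2 × 1 = 131.9 kips.
Design strength φR_n = 0.75 × 131.9 = 99 kips.

99 kips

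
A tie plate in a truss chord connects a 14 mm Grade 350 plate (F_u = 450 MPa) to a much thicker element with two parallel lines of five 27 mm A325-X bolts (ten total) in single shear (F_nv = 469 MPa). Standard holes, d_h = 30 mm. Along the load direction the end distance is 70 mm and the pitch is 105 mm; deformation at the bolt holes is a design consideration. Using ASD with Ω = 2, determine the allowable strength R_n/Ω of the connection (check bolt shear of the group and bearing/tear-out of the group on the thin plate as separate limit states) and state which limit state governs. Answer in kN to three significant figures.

1340 kN (bolt shear governs)

Bolt shear: A_b = π·27²/4 = 572.6 mm²; R_n = 469 × 572.6 × 10 × 1 / 1000 = 2685 kN → 2685 / 2 = 1340 kN.
Bearing (1.2 l_c t F_u ≤ 2.4 d t F_u): upper limit = 2.4·27·14·450 / 1000 = 408.2 kN.
  Edge l_c = 70 − 30/2 = 55 → r_n = 408.2 kN; interior l_c = 105 − 30 = 75 → r_n = 408.2 kN.
  R_n,bearing = 2·408.2 + 8·408.2 = 4082 kN → 4082 / 2 = 2040 kN.
Bolt shear governs: 1340 kN.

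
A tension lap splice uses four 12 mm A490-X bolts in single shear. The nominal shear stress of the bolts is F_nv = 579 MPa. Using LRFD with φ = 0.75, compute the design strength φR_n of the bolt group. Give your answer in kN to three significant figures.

196 kN

A_b = π × 12² / 4 = 113.1 mm².
R_n = F_nv · A_b · n · n_s = 579 × 113.1 × 4 × 1 / 1000 = 261.9 kN.
Design strength φR_n = 0.75 × 261.9 = 196 kN.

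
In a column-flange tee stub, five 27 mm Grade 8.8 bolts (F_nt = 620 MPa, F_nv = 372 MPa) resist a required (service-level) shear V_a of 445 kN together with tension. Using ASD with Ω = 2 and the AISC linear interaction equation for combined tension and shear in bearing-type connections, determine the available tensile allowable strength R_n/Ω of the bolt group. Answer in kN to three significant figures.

412 kN

A_b = π·27²/4 = 572.6 mm²; f_rv = 445 × 1000 / (5 × 572.6) = 155.4 MPa.
F'_nt = 1.3 F_nt − (Ω F_nt / F_nv) f_rv = 1.3·620 − (2·620/372)·155.4 = 287.9 MPa, capped at F_nt → F'_nt = 287.9 MPa.
R_n = F'_nt · A_b · n = 287.9 × 572.6 × 5 / 1000 = 824.1 kN.
Allowable strength R_n/Ω = 824.1 / 2 = 412 kN.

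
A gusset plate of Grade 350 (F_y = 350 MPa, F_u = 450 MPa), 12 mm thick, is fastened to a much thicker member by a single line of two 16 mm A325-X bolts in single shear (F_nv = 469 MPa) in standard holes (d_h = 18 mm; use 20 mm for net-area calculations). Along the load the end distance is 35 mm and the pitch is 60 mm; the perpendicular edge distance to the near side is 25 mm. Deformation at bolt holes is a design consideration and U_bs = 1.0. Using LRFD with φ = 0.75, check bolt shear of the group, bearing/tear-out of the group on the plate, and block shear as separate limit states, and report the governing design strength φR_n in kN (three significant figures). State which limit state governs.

141 kN (bolt shear governs)

Bolt shear: A_b = π·16²/4 = 201.1 mm²; R_n = 469 × 201.1 × 2 × 1 / 1000 = 188.6 kN → 0.75 × 188.6 = 141 kN.
Bearing: edge l_c = 26, r_n = 168.5 kN; interior l_c = 42, r_n = 207.4 kN; R_n = 168.5 + 1·207.4 = 375.8 kN → 282 kN.
Block shear: A_gv = 1140, A_nv = 780, A_nt = 180 mm²; R_n = min(0.6F_uA_nv, 0.6F_yA_gv) + U_bs·F_u·A_nt = 291.6 kN → 219 kN.
Bolt shear governs: 141 kN.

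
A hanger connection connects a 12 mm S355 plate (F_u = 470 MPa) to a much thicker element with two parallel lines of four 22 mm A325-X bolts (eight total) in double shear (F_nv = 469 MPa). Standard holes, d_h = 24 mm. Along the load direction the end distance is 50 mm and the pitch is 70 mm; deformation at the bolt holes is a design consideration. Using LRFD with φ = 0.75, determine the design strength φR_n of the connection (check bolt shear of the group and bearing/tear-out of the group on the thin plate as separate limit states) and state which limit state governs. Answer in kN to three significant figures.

1730 kN (bearing governs)

Bolt shear: A_b = π·22²/4 = 380.1 mm²; R_n = 469 × 380.1 × 8 × 2 / 1000 = 2853 kN → 0.75 × 2853 = 2140 kN.
Bearing (1.2 l_c t F_u ≤ 2.4 d t F_u): upper limit = 2.4·22·12·470 / 1000 = 297.8 kN.
  Edge l_c = 50 − 24/2 = 38 → r_n = 257.2 kN; interior l_c = 70 − 24 = 46 → r_n = 297.8 kN.
  R_n,bearing = 2·257.2 + 6·297.8 = 2301 kN → 0.75 × 2301 = 1730 kN.
Bearing governs: 1730 kN.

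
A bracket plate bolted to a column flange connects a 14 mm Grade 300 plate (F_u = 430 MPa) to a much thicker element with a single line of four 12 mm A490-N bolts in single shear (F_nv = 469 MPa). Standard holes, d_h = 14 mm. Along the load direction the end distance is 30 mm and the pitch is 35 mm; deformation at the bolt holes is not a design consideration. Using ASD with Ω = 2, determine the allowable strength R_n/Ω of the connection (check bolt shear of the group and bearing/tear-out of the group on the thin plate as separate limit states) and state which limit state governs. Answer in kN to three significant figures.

106 kN (bolt shear governs)

Bolt shear: A_b = π·12²/4 = 113.1 mm²; R_n = 469 × 113.1 × 4 × 1 / 1000 = 212.2 kN → 212.2 / 2 = 106 kN.
Bearing (1.5 l_c t F_u ≤ 3.0 d t F_u): upper limit = 3.0·12·14·430 / 1000 = 216.7 kN.
  Edge l_c = 30 − 14/2 = 23 → r_n = 207.7 kN; interior l_c = 35 − 14 = 21 → r_n = 189.6 kN.
  R_n,bearing = 1·207.7 + 3·189.6 = 776.6 kN → 776.6 / 2 = 388 kN.
Bolt shear governs: 106 kN.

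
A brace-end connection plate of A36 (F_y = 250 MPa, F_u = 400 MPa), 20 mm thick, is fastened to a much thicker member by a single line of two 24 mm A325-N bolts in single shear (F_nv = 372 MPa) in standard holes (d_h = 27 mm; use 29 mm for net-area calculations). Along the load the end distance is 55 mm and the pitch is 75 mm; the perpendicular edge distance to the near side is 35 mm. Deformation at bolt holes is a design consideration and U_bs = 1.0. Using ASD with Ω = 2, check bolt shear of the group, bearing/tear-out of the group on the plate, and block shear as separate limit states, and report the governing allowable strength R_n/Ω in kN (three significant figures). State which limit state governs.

168 kN (bolt shear governs)

Bolt shear: A_b = π·24²/4 = 452.4 mm²; R_n = 372 × 452.4 × 2 × 1 / 1000 = 336.6 kN → 336.6 / 2 = 168 kN.
Bearing: edge l_c = 41.5, r_n = 398.4 kN; interior l_c = 48, r_n = 460.8 kN; R_n = 398.4 + 1·460.8 = 859.2 kN → 430 kN.
Block shear: A_gv = 2600, A_nv = 1730, A_nt = 410 mm²; R_n = min(0.6F_uA_nv, 0.6F_yA_gv) + U_bs·F_u·A_nt = 554 kN → 277 kN.
Bolt shear governs: 168 kN.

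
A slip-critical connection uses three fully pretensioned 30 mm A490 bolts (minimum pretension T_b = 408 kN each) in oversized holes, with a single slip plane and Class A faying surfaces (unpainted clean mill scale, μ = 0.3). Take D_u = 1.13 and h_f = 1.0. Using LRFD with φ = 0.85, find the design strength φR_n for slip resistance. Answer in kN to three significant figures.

353 kN

R_n = μ · D_u · h_f · T_b · n_s · n_b = 0.3 × 1.13 × 1.0 × 408 × 1 × 3 = 414.9 kN.
Design strength φR_n = 0.85 × 414.9 = 353 kN.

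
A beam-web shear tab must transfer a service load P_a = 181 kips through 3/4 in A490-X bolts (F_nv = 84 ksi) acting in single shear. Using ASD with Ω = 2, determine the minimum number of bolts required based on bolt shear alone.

10 bolts

A_b = π·0.75²/4 = 0.4418 in².
Per-bolt allowable strength R_n/Ω = 84 × 0.4418 × 1 / 2 = 18.56 kips.
n ≥ 181 / 18.56 = 9.755 → use 10 bolts.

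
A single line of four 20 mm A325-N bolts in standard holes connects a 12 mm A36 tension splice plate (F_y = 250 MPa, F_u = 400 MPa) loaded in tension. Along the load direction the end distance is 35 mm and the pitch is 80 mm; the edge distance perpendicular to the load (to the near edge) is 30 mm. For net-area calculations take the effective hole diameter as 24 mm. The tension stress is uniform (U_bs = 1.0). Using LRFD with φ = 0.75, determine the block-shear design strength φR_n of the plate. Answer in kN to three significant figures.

Shear plane L_v = 35 + 3·80 = 275 mm; A_gv = 275 × 12 = 3300 mm².
A_nv = (275 − 3.5·24) × 12 = 2292 mm².
A_nt = (30 − 0.5·24) × 12 = 216 mm².
0.6 F_u A_nv = 550.1 kN; 0.6 F_y A_gv = 495 kN → shear yielding governs the shear term.
R_n = 495 + 1.0 × 400 × 216 / 1000 = 581.4 kN.
Design strength φR_n = 0.75 × 581.4 = 436 kN.

436 kN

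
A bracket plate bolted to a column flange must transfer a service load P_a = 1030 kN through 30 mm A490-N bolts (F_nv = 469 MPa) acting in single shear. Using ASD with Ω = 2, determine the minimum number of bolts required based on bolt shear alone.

A_b = π·30²/4 = 706.9 mm².
Per-bolt allowable strength R_n/Ω = 469 × 706.9 × 1 / 1000 / 2 = 165.8 kN.
n ≥ 1030 / 165.8 = 6.214 → use 7 bolts.

7 bolts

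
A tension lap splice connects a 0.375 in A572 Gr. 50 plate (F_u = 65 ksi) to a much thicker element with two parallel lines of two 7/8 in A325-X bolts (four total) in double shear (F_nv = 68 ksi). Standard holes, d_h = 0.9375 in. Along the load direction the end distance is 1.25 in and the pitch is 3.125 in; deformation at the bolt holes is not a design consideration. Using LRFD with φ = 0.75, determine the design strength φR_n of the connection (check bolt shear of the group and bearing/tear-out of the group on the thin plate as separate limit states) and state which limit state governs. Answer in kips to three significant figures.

139 kips (bearing governs)

Bolt shear: A_b = π·0.875²/4 = 0.6013 in²; R_n = 68 × 0.6013 × 4 × 2 = 327.1 kips → 0.75 × 327.1 = 245 kips.
Bearing (1.5 l_c t F_u ≤ 3.0 d t F_u): upper limit = 3.0·0.875·0.375·65 = 63.98 kips.
  Edge l_c = 1.25 − 0.9375/2 = 0.7812 → r_n = 28.56 kips; interior l_c = 3.125 − 0.9375 = 2.188 → r_n = 63.98 kips.
  R_n,bearing = 2·28.56 + 2·63.98 = 185.1 kips → 0.75 × 185.1 = 139 kips.
Bearing governs: 139 kips.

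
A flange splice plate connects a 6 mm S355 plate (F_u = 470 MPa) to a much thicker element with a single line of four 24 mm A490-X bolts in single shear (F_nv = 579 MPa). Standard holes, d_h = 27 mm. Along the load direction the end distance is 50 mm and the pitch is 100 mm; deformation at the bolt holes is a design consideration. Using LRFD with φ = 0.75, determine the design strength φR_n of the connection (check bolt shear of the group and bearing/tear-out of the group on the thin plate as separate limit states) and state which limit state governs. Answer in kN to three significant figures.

Bolt shear: A_b = π·24²/4 = 452.4 mm²; R_n = 579 × 452.4 × 4 × 1 / 1000 = 1048 kN → 0.75 × 1048 = 786 kN.
Bearing (1.2 l_c t F_u ≤ 2.4 d t F_u): upper limit = 2.4·24·6·470 / 1000 = 162.4 kN.
  Edge l_c = 50 − 27/2 = 36.5 → r_n = 123.5 kN; interior l_c = 100 − 27 = 73 → r_n = 162.4 kN.
  R_n,bearing = 1·123.5 + 3·162.4 = 610.8 kN → 0.75 × 610.8 = 458 kN.
Bearing governs: 458 kN.

458 kN (bearing governs)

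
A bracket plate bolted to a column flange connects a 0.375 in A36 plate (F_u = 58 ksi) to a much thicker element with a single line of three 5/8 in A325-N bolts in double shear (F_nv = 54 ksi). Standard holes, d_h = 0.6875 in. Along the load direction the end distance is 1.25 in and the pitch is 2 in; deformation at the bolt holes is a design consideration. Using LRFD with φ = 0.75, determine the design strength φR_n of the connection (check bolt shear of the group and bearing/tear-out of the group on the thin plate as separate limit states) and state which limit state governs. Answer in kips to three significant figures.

66.7 kips (bearing governs)

Bolt shear: A_b = π·0.625²/4 = 0.3068 in²; R_n = 54 × 0.3068 × 3 × 2 = 99.4 kips → 0.75 × 99.4 = 74.6 kips.
Bearing (1.2 l_c t F_u ≤ 2.4 d t F_u): upper limit = 2.4·0.625·0.375·58 = 32.62 kips.
  Edge l_c = 1.25 − 0.6875/2 = 0.9062 → r_n = 23.65 kips; interior l_c = 2 − 0.6875 = 1.312 → r_n = 32.62 kips.
  R_n,bearing = 1·23.65 + 2·32.62 = 88.9 kips → 0.75 × 88.9 = 66.7 kips.
Bearing governs: 66.7 kips.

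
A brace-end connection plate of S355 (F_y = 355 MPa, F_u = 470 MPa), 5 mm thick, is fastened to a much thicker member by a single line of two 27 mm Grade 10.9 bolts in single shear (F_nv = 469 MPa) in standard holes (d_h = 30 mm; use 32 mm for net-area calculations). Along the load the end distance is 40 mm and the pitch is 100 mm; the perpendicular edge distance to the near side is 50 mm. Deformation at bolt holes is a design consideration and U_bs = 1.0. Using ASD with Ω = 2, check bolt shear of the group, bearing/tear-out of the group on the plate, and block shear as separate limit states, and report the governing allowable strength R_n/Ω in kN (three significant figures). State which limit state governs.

Bolt shear: A_b = π·27²/4 = 572.6 mm²; R_n = 469 × 572.6 × 2 × 1 / 1000 = 537.1 kN → 537.1 / 2 = 269 kN.
Bearing: edge l_c = 25, r_n = 70.5 kN; interior l_c = 70, r_n = 152.3 kN; R_n = 70.5 + 1·152.3 = 222.8 kN → 111 kN.
Block shear: A_gv = 700, A_nv = 460, A_nt = 170 mm²; R_n = min(0.6F_uA_nv, 0.6F_yA_gv) + U_bs·F_u·A_nt = 209.6 kN → 105 kN.
Block shear governs: 105 kN.

105 kN (block shear governs)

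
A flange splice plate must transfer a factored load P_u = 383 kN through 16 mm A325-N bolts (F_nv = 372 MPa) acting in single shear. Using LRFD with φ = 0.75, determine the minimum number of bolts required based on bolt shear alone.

A_b = π·16²/4 = 201.1 mm².
Per-bolt design strength φR_n = 0.75 × 372 × 201.1 × 1 / 1000 = 56.1 kN.
n ≥ 383 / 56.1 = 6.828 → use 7 bolts.

7 bolts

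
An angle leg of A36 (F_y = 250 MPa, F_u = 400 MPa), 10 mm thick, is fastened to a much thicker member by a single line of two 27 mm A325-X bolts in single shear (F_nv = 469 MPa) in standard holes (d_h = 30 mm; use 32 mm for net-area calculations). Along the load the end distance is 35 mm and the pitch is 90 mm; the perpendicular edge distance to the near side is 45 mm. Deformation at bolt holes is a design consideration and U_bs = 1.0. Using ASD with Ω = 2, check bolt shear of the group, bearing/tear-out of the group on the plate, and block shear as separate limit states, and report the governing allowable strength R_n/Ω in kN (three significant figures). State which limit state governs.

Bolt shear: A_b = π·27²/4 = 572.6 mm²; R_n = 469 × 572.6 × 2 × 1 / 1000 = 537.1 kN → 537.1 / 2 = 269 kN.
Bearing: edge l_c = 20, r_n = 96 kN; interior l_c = 60, r_n = 259.2 kN; R_n = 96 + 1·259.2 = 355.2 kN → 178 kN.
Block shear: A_gv = 1250, A_nv = 770, A_nt = 290 mm²; R_n = min(0.6F_uA_nv, 0.6F_yA_gv) + U_bs·F_u·A_nt = 300.8 kN → 150 kN.
Block shear governs: 150 kN.

150 kN (block shear governs)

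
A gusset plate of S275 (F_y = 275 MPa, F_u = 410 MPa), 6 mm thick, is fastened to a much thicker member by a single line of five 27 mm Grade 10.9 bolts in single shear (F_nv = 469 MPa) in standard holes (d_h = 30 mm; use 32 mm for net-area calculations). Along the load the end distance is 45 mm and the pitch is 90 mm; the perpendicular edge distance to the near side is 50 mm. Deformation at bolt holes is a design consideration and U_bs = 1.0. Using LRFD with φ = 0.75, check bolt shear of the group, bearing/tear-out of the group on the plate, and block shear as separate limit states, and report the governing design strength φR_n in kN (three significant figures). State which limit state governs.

352 kN (block shear governs)

Bolt shear: A_b = π·27²/4 = 572.6 mm²; R_n = 469 × 572.6 × 5 × 1 / 1000 = 1343 kN → 0.75 × 1343 = 1010 kN.
Bearing: edge l_c = 30, r_n = 88.56 kN; interior l_c = 60, r_n = 159.4 kN; R_n = 88.56 + 4·159.4 = 726.2 kN → 545 kN.
Block shear: A_gv = 2430, A_nv = 1566, A_nt = 204 mm²; R_n = min(0.6F_uA_nv, 0.6F_yA_gv) + U_bs·F_u·A_nt = 468.9 kN → 352 kN.
Block shear governs: 352 kN.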